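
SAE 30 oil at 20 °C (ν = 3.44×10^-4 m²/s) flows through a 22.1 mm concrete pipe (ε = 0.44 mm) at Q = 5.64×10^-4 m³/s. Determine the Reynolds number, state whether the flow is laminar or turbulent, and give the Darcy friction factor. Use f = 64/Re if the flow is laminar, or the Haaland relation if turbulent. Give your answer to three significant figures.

Re ≈ 94.5; laminar; f = 64/Re ≈ 0.678

V = 4Q/(πD²) = 1.470 m/s
Re = VD/ν = 1.470·0.0221/3.44×10^-4 = 94.5
Re < 2300 → laminar → f = 64/Re = 0.6776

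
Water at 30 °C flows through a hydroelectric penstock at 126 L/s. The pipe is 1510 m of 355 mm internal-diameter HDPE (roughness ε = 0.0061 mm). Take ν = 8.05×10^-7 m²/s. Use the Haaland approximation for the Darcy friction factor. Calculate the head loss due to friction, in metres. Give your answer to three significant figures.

V = 4Q/(πD²) = 4·0.126/(π·0.355²) = 1.273 m/s
Re = VD/ν = 1.273·0.355/8.05×10^-7 = 5.61×10^5 → turbulent
ε/D = 0.0061/355 = 1.72×10^-5
Haaland: f = 0.01301
h_f = f(L/D)V²/(2g) = 0.01301·(1510/0.355)·1.273²/(2·9.81) = 4.572 m

h_f ≈ 4.57 m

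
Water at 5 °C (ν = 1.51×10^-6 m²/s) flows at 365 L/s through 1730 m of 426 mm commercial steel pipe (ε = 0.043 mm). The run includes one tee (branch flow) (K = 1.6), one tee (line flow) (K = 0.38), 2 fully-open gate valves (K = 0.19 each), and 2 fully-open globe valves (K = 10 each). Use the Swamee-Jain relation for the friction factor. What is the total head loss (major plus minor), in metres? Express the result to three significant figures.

H_L ≈ 26.4 m

V = 4Q/(πD²) = 2.561 m/s; V²/2g = 0.3342 m
Re = 7.22×10^5, ε/D = 1.01×10^-4 → f = 0.01392 (Swamee-Jain)
Major: h_f = f(L/D)·V²/2g = 0.01392·4061·0.3342 = 18.90 m
Minor: ΣK = 22.4; h_m = ΣK·V²/2g = 7.474 m
Total H_L = 18.90 + 7.474 = 26.37 m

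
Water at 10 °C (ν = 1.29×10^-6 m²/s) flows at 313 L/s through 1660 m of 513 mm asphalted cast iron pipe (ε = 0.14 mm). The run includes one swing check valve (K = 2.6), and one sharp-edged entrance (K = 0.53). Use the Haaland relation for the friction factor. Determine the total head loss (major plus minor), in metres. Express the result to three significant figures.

H_L ≈ 6.32 m

V = 4Q/(πD²) = 1.514 m/s; V²/2g = 0.1169 m
Re = 6.02×10^5, ε/D = 2.73×10^-4 → f = 0.01574 (Haaland)
Major: h_f = f(L/D)·V²/2g = 0.01574·3236·0.1169 = 5.954 m
Minor: ΣK = 3.13; h_m = ΣK·V²/2g = 0.3658 m
Total H_L = 5.954 + 0.3658 = 6.320 m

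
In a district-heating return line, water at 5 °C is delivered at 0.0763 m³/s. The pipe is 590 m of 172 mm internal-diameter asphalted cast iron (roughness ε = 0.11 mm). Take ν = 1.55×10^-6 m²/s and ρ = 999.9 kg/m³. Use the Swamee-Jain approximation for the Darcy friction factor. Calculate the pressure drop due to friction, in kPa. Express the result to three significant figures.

V = 4Q/(πD²) = 4·0.0763/(π·0.172²) = 3.284 m/s
Re = VD/ν = 3.284·0.172/1.55×10^-6 = 3.64×10^5 → turbulent
ε/D = 0.11/172 = 6.40×10^-4
Swamee-Jain: f = 0.01888
h_f = f(L/D)V²/(2g) = 0.01888·(590/0.172)·3.284²/(2·9.81) = 35.59 m
Δp = ρg·h_f = 999.9·9.81·35.59 = 349.1 kPa

Δp ≈ 349 kPa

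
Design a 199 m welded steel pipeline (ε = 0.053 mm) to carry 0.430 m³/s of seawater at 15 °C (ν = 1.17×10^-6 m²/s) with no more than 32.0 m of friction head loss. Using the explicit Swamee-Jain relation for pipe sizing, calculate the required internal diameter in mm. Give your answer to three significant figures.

Swamee-Jain (Type III): D = 0.66·[ε^1.25·(LQ²/(gh_f))^4.75 + ν·Q^9.4·(L/(gh_f))^5.2]^0.04
LQ²/(gh_f) = 0.1172; L/(gh_f) = 0.6339
Term 1 = ε^1.25·(…)^4.75 = 1.71×10^-10; Term 2 = ν·Q^9.4·(…)^5.2 = 3.92×10^-11
D = 0.66·(1.71×10^-10 + 3.92×10^-11)^0.04 = 0.2707 m = 271 mm
Check: V = 7.47 m/s, Re = 1.73×10^6, f = 0.01434, h_f = 30.0 m ≈ 32.0 m ✓

D ≈ 271 mm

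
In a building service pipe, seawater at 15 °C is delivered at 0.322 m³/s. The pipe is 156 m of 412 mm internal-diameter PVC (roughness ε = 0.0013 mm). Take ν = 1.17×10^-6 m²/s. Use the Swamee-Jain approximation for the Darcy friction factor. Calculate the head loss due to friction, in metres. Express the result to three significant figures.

V = 4Q/(πD²) = 4·0.322/(π·0.412²) = 2.415 m/s
Re = VD/ν = 2.415·0.412/1.17×10^-6 = 8.51×10^5 → turbulent
ε/D = 0.0013/412 = 3.16×10^-6
Swamee-Jain: f = 0.01200
h_f = f(L/D)V²/(2g) = 0.01200·(156/0.412)·2.415²/(2·9.81) = 1.351 m

h_f ≈ 1.35 m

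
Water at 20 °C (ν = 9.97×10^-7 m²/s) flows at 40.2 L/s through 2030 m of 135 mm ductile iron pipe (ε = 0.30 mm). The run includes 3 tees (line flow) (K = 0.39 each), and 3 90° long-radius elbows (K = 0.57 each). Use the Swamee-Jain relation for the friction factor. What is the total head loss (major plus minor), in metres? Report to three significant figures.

H_L ≈ 150 m

V = 4Q/(πD²) = 2.808 m/s; V²/2g = 0.4020 m
Re = 3.80×10^5, ε/D = 0.00222 → f = 0.02467 (Swamee-Jain)
Major: h_f = f(L/D)·V²/2g = 0.02467·15037·0.4020 = 149.1 m
Minor: ΣK = 2.88; h_m = ΣK·V²/2g = 1.158 m
Total H_L = 149.1 + 1.158 = 150.3 m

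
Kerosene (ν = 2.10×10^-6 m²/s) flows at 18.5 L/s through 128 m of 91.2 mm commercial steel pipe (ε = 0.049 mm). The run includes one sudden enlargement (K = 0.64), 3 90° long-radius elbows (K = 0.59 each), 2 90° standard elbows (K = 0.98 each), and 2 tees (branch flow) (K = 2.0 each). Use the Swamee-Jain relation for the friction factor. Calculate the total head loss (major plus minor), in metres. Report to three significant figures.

V = 4Q/(πD²) = 2.832 m/s; V²/2g = 0.4088 m
Re = 1.23×10^5, ε/D = 5.37×10^-4 → f = 0.02008 (Swamee-Jain)
Major: h_f = f(L/D)·V²/2g = 0.02008·1404·0.4088 = 11.52 m
Minor: ΣK = 8.37; h_m = ΣK·V²/2g = 3.421 m
Total H_L = 11.52 + 3.421 = 14.94 m

H_L ≈ 14.9 m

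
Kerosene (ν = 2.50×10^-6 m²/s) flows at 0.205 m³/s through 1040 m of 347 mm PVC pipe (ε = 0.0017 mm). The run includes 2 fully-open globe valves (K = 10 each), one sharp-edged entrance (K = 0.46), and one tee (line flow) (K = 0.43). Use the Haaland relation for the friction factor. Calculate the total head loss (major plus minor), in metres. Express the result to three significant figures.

H_L ≈ 15.3 m

V = 4Q/(πD²) = 2.168 m/s; V²/2g = 0.2395 m
Re = 3.01×10^5, ε/D = 4.90×10^-6 → f = 0.01437 (Haaland)
Major: h_f = f(L/D)·V²/2g = 0.01437·2997·0.2395 = 10.32 m
Minor: ΣK = 20.9; h_m = ΣK·V²/2g = 5.003 m
Total H_L = 10.32 + 5.003 = 15.32 m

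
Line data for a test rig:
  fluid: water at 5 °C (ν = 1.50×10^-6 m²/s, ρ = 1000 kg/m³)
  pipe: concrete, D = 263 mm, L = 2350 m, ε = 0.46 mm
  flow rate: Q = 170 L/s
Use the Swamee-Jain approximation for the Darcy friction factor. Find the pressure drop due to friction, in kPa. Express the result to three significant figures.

V = 4Q/(πD²) = 4·0.170/(π·0.263²) = 3.129 m/s
Re = VD/ν = 3.129·0.263/1.50×10^-6 = 5.49×10^5 → turbulent
ε/D = 0.46/263 = 0.00175
Swamee-Jain: f = 0.02309
h_f = f(L/D)V²/(2g) = 0.02309·(2350/0.263)·3.129²/(2·9.81) = 103.0 m
Δp = ρg·h_f = 1000·9.81·103.0 = 1010 kPa

Δp ≈ 1010 kPa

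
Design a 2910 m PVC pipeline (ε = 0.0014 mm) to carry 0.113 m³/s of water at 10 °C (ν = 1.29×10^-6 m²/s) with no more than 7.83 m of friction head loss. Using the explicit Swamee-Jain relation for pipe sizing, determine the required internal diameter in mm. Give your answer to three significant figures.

Swamee-Jain (Type III): D = 0.66·[ε^1.25·(LQ²/(gh_f))^4.75 + ν·Q^9.4·(L/(gh_f))^5.2]^0.04
LQ²/(gh_f) = 0.4837; L/(gh_f) = 37.88
Term 1 = ε^1.25·(…)^4.75 = 1.53×10^-9; Term 2 = ν·Q^9.4·(…)^5.2 = 2.62×10^-7
D = 0.66·(1.53×10^-9 + 2.62×10^-7)^0.04 = 0.3600 m = 360 mm
Check: V = 1.11 m/s, Re = 3.10×10^5, f = 0.01433, h_f = 7.27 m ≈ 7.83 m ✓

D ≈ 360 mm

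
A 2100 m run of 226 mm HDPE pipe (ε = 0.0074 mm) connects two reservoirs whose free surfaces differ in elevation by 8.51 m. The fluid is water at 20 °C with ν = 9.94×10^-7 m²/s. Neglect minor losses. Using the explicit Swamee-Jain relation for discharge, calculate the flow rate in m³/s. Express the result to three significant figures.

Q ≈ 0.0434 m³/s

Swamee-Jain (Type II): Q = -0.965·√(gD⁵h_f/L)·ln[ε/(3.7D) + √(3.17ν²L/(gD³h_f))]
√(gD⁵h_f/L) = √(9.81·0.226⁵·8.51/2100) = 0.004841
ε/(3.7D) = 8.85×10^-6; √(3.17ν²L/(gD³h_f)) = 8.26×10^-5
Q = -0.965·0.004841·ln(9.147×10^-5) = 0.04345 m³/s
Check: V = 1.08 m/s, Re = 2.46×10^5, f = 0.01526, h_f = 8.47 m ≈ 8.51 m ✓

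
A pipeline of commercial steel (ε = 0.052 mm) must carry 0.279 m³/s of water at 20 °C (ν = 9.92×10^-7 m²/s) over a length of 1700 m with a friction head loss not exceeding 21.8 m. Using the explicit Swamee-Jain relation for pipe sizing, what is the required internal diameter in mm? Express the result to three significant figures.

D ≈ 375 mm

Swamee-Jain (Type III): D = 0.66·[ε^1.25·(LQ²/(gh_f))^4.75 + ν·Q^9.4·(L/(gh_f))^5.2]^0.04
LQ²/(gh_f) = 0.6188; L/(gh_f) = 7.949
Term 1 = ε^1.25·(…)^4.75 = 4.52×10^-7; Term 2 = ν·Q^9.4·(…)^5.2 = 2.93×10^-7
D = 0.66·(4.52×10^-7 + 2.93×10^-7)^0.04 = 0.3753 m = 375 mm
Check: V = 2.52 m/s, Re = 9.54×10^5, f = 0.01409, h_f = 20.7 m ≈ 21.8 m ✓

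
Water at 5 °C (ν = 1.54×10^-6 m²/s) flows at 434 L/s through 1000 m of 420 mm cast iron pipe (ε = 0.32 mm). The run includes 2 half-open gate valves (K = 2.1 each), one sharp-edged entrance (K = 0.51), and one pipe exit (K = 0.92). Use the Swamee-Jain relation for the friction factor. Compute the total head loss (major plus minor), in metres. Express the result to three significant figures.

H_L ≈ 25.4 m

V = 4Q/(πD²) = 3.133 m/s; V²/2g = 0.5002 m
Re = 8.54×10^5, ε/D = 7.62×10^-4 → f = 0.01893 (Swamee-Jain)
Major: h_f = f(L/D)·V²/2g = 0.01893·2381·0.5002 = 22.54 m
Minor: ΣK = 5.63; h_m = ΣK·V²/2g = 2.816 m
Total H_L = 22.54 + 2.816 = 25.36 m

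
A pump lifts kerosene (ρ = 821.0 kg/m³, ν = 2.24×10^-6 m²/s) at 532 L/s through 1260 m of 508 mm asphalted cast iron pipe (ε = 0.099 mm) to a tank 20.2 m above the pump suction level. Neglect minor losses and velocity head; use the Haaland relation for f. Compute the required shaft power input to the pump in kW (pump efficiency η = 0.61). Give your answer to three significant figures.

V = 4Q/(πD²) = 2.625 m/s; Re = 5.95×10^5; ε/D = 1.95×10^-4; f = 0.01503
h_f = f(L/D)V²/2g = 13.09 m
Total head H = z + h_f = 20.2 + 13.09 = 33.29 m
P_hyd = ρgQH = 821.0·9.81·0.532·33.29 = 142.6 kW
P_shaft = P_hyd/η = 142.6/0.61 = 233.8 kW

P_shaft ≈ 234 kW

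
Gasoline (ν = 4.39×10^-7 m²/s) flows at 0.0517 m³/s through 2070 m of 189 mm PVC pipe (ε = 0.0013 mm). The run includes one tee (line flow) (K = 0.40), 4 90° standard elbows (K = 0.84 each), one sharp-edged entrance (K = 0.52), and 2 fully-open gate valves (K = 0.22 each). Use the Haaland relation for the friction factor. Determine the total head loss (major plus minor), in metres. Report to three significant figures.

V = 4Q/(πD²) = 1.843 m/s; V²/2g = 0.1731 m
Re = 7.93×10^5, ε/D = 6.88×10^-6 → f = 0.01215 (Haaland)
Major: h_f = f(L/D)·V²/2g = 0.01215·10952·0.1731 = 23.04 m
Minor: ΣK = 4.72; h_m = ΣK·V²/2g = 0.8170 m
Total H_L = 23.04 + 0.8170 = 23.86 m

H_L ≈ 23.9 m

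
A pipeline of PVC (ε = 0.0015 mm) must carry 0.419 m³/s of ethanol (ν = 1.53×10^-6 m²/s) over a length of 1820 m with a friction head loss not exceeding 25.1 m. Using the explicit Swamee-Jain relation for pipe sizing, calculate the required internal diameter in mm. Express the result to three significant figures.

Swamee-Jain (Type III): D = 0.66·[ε^1.25·(LQ²/(gh_f))^4.75 + ν·Q^9.4·(L/(gh_f))^5.2]^0.04
LQ²/(gh_f) = 1.298; L/(gh_f) = 7.391
Term 1 = ε^1.25·(…)^4.75 = 1.81×10^-7; Term 2 = ν·Q^9.4·(…)^5.2 = 1.42×10^-5
D = 0.66·(1.81×10^-7 + 1.42×10^-5)^0.04 = 0.4225 m = 422 mm
Check: V = 2.99 m/s, Re = 8.25×10^5, f = 0.01207, h_f = 23.7 m ≈ 25.1 m ✓

D ≈ 422 mm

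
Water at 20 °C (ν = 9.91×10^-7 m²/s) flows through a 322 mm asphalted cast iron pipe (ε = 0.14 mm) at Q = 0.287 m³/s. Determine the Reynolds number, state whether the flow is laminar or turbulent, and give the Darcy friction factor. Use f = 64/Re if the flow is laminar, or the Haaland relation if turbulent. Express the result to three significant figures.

V = 4Q/(πD²) = 3.524 m/s
Re = VD/ν = 3.524·0.322/9.91×10^-7 = 1.15×10^6
Re > 4000 → turbulent; ε/D = 4.35×10^-4
Haaland: f = 0.01665

Re ≈ 1.15×10^6; turbulent; f ≈ 0.0166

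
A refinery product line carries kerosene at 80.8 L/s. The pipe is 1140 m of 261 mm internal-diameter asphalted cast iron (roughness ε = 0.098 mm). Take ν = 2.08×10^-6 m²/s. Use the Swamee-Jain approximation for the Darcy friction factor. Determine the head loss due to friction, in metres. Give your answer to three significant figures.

V = 4Q/(πD²) = 4·0.0808/(π·0.261²) = 1.510 m/s
Re = VD/ν = 1.510·0.261/2.08×10^-6 = 1.90×10^5 → turbulent
ε/D = 0.098/261 = 3.75×10^-4
Swamee-Jain: f = 0.01835
h_f = f(L/D)V²/(2g) = 0.01835·(1140/0.261)·1.510²/(2·9.81) = 9.316 m

h_f ≈ 9.32 m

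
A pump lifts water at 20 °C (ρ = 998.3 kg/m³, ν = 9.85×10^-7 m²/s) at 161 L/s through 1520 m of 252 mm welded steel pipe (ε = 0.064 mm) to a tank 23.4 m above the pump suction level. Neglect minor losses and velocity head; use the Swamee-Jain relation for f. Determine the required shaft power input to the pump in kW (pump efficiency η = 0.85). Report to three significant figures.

P_shaft ≈ 135 kW

V = 4Q/(πD²) = 3.228 m/s; Re = 8.26×10^5; ε/D = 2.54×10^-4; f = 0.01548
h_f = f(L/D)V²/2g = 49.59 m
Total head H = z + h_f = 23.4 + 49.59 = 72.99 m
P_hyd = ρgQH = 998.3·9.81·0.161·72.99 = 115.1 kW
P_shaft = P_hyd/η = 115.1/0.85 = 135.4 kW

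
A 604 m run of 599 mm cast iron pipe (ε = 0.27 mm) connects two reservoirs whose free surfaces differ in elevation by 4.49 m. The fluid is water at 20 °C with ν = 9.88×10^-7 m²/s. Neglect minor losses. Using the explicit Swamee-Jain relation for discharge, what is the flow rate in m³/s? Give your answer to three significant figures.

Swamee-Jain (Type II): Q = -0.965·√(gD⁵h_f/L)·ln[ε/(3.7D) + √(3.17ν²L/(gD³h_f))]
√(gD⁵h_f/L) = √(9.81·0.599⁵·4.49/604) = 0.07499
ε/(3.7D) = 1.22×10^-4; √(3.17ν²L/(gD³h_f)) = 1.41×10^-5
Q = -0.965·0.07499·ln(1.359×10^-4) = 0.6443 m³/s
Check: V = 2.29 m/s, Re = 1.39×10^6, f = 0.01680, h_f = 4.51 m ≈ 4.49 m ✓

Q ≈ 0.644 m³/s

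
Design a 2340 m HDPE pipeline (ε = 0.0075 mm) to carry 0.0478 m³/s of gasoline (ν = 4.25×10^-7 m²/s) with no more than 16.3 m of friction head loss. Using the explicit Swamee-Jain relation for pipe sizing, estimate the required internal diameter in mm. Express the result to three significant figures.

Swamee-Jain (Type III): D = 0.66·[ε^1.25·(LQ²/(gh_f))^4.75 + ν·Q^9.4·(L/(gh_f))^5.2]^0.04
LQ²/(gh_f) = 0.03344; L/(gh_f) = 14.63
Term 1 = ε^1.25·(…)^4.75 = 3.84×10^-14; Term 2 = ν·Q^9.4·(…)^5.2 = 1.88×10^-13
D = 0.66·(3.84×10^-14 + 1.88×10^-13)^0.04 = 0.2059 m = 206 mm
Check: V = 1.43 m/s, Re = 6.95×10^5, f = 0.01302, h_f = 15.5 m ≈ 16.3 m ✓

D ≈ 206 mm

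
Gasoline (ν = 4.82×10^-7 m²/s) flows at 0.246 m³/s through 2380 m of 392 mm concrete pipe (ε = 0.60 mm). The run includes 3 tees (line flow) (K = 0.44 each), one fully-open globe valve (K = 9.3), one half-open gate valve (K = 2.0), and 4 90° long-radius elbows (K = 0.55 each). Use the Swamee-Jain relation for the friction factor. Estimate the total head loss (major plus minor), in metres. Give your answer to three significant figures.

V = 4Q/(πD²) = 2.038 m/s; V²/2g = 0.2118 m
Re = 1.66×10^6, ε/D = 0.00153 → f = 0.02203 (Swamee-Jain)
Major: h_f = f(L/D)·V²/2g = 0.02203·6071·0.2118 = 28.33 m
Minor: ΣK = 14.8; h_m = ΣK·V²/2g = 3.138 m
Total H_L = 28.33 + 3.138 = 31.47 m

H_L ≈ 31.5 m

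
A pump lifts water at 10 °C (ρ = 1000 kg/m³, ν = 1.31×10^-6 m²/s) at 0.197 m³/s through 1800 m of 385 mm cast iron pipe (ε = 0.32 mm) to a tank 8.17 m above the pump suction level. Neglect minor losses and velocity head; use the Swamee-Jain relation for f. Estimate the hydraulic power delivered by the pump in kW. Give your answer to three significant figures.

V = 4Q/(πD²) = 1.692 m/s; Re = 4.97×10^5; ε/D = 8.31×10^-4; f = 0.01959
h_f = f(L/D)V²/2g = 13.37 m
Total head H = z + h_f = 8.17 + 13.37 = 21.54 m
P_hyd = ρgQH = 1000·9.81·0.197·21.54 = 41.62 kW

P_hyd ≈ 41.6 kW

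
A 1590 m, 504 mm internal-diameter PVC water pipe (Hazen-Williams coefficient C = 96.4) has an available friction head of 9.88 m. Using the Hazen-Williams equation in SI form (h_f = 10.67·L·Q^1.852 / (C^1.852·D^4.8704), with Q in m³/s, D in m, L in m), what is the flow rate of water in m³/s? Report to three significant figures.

Rearranging: Q = [h_f·C^1.852·D^4.8704 / (10.67·L)]^(1/1.852)
Q = [9.88·96.4^1.852·0.504^4.8704 / (10.67·1590)]^0.540 = 0.2850 m³/s

Q ≈ 0.285 m³/s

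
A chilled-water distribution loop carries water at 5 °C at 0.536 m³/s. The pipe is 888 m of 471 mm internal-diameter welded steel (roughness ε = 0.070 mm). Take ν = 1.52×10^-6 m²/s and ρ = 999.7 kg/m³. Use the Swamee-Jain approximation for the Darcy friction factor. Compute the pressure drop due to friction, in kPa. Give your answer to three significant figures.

V = 4Q/(πD²) = 4·0.536/(π·0.471²) = 3.076 m/s
Re = VD/ν = 3.076·0.471/1.52×10^-6 = 9.53×10^5 → turbulent
ε/D = 0.070/471 = 1.49×10^-4
Swamee-Jain: f = 0.01422
h_f = f(L/D)V²/(2g) = 0.01422·(888/0.471)·3.076²/(2·9.81) = 12.93 m
Δp = ρg·h_f = 999.7·9.81·12.93 = 126.8 kPa

Δp ≈ 127 kPa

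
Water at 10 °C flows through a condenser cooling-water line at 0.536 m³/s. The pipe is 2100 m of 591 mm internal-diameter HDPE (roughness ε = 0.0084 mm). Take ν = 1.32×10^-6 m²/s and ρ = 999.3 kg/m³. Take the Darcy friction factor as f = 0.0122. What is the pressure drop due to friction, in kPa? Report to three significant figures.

V = 4Q/(πD²) = 4·0.536/(π·0.591²) = 1.954 m/s
h_f = f(L/D)V²/(2g) = 0.01220·(2100/0.591)·1.954²/(2·9.81) = 8.435 m
Δp = ρg·h_f = 999.3·9.81·8.435 = 82.69 kPa

Δp ≈ 82.7 kPa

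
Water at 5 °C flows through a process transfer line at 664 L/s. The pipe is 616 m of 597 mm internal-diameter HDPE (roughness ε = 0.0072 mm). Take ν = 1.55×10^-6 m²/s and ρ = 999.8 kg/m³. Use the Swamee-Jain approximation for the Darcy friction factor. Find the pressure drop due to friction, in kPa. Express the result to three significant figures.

Δp ≈ 35.0 kPa

V = 4Q/(πD²) = 4·0.664/(π·0.597²) = 2.372 m/s
Re = VD/ν = 2.372·0.597/1.55×10^-6 = 9.14×10^5 → turbulent
ε/D = 0.0072/597 = 1.21×10^-5
Swamee-Jain: f = 0.01206
h_f = f(L/D)V²/(2g) = 0.01206·(616/0.597)·2.372²/(2·9.81) = 3.570 m
Δp = ρg·h_f = 999.8·9.81·3.570 = 35.02 kPa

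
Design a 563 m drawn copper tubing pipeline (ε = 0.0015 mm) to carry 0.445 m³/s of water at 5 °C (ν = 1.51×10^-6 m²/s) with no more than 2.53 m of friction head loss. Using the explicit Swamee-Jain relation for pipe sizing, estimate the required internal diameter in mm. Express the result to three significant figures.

Swamee-Jain (Type III): D = 0.66·[ε^1.25·(LQ²/(gh_f))^4.75 + ν·Q^9.4·(L/(gh_f))^5.2]^0.04
LQ²/(gh_f) = 4.492; L/(gh_f) = 22.68
Term 1 = ε^1.25·(…)^4.75 = 6.59×10^-5; Term 2 = ν·Q^9.4·(…)^5.2 = 0.00838
D = 0.66·(6.59×10^-5 + 0.00838)^0.04 = 0.5453 m = 545 mm
Check: V = 1.91 m/s, Re = 6.88×10^5, f = 0.01243, h_f = 2.38 m ≈ 2.53 m ✓

D ≈ 545 mm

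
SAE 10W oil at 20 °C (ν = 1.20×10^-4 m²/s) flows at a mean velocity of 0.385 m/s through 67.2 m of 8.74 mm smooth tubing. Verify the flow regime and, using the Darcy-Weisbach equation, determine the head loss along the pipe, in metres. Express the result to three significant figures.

h_f ≈ 133 m

Re = VD/ν = 0.385·0.008740/1.20×10^-4 = 28.0 → laminar (Re < 2300)
f = 64/Re = 2.282
h_f = f(L/D)V²/(2g) = 2.282·(67.2/0.008740)·0.385²/(2·9.81) = 132.6 m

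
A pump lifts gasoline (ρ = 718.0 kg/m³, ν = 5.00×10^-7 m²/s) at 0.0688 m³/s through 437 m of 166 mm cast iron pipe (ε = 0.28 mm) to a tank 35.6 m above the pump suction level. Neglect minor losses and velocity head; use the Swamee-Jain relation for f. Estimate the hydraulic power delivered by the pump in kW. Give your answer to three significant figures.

V = 4Q/(πD²) = 3.179 m/s; Re = 1.06×10^6; ε/D = 0.00169; f = 0.02267
h_f = f(L/D)V²/2g = 30.74 m
Total head H = z + h_f = 35.6 + 30.74 = 66.34 m
P_hyd = ρgQH = 718.0·9.81·0.0688·66.34 = 32.15 kW

P_hyd ≈ 32.1 kW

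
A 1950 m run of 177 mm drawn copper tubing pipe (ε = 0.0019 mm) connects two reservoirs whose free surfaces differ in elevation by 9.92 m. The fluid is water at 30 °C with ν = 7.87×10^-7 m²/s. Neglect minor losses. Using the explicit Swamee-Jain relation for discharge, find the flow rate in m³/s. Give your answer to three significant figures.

Swamee-Jain (Type II): Q = -0.965·√(gD⁵h_f/L)·ln[ε/(3.7D) + √(3.17ν²L/(gD³h_f))]
√(gD⁵h_f/L) = √(9.81·0.177⁵·9.92/1950) = 0.002944
ε/(3.7D) = 2.90×10^-6; √(3.17ν²L/(gD³h_f)) = 8.42×10^-5
Q = -0.965·0.002944·ln(8.713×10^-5) = 0.02656 m³/s
Check: V = 1.08 m/s, Re = 2.43×10^5, f = 0.01507, h_f = 9.86 m ≈ 9.92 m ✓

Q ≈ 0.0266 m³/s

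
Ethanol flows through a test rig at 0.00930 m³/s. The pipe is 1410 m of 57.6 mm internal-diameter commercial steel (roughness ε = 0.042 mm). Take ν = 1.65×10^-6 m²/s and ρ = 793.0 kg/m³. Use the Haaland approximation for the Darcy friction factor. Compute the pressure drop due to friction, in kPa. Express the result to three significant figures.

V = 4Q/(πD²) = 4·0.00930/(π·0.0576²) = 3.569 m/s
Re = VD/ν = 3.569·0.0576/1.65×10^-6 = 1.25×10^5 → turbulent
ε/D = 0.042/57.6 = 7.29×10^-4
Haaland: f = 0.02052
h_f = f(L/D)V²/(2g) = 0.02052·(1410/0.0576)·3.569²/(2·9.81) = 326.2 m
Δp = ρg·h_f = 793.0·9.81·326.2 = 2538 kPa

Δp ≈ 2540 kPa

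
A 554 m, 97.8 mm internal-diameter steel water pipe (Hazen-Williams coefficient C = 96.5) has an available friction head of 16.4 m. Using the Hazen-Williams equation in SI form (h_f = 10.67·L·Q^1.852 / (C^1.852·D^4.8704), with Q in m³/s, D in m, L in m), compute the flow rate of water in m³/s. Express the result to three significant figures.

Q ≈ 0.00889 m³/s

Rearranging: Q = [h_f·C^1.852·D^4.8704 / (10.67·L)]^(1/1.852)
Q = [16.4·96.5^1.852·0.0978^4.8704 / (10.67·554)]^0.540 = 0.008887 m³/s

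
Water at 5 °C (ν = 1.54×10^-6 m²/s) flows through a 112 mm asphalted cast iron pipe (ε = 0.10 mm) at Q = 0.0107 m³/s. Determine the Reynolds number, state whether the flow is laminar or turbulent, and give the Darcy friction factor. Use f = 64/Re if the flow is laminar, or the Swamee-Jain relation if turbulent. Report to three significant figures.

Re ≈ 7.90×10^4; turbulent; f ≈ 0.0225

V = 4Q/(πD²) = 1.086 m/s
Re = VD/ν = 1.086·0.112/1.54×10^-6 = 7.90×10^4
Re > 4000 → turbulent; ε/D = 8.93×10^-4
Swamee-Jain: f = 0.02252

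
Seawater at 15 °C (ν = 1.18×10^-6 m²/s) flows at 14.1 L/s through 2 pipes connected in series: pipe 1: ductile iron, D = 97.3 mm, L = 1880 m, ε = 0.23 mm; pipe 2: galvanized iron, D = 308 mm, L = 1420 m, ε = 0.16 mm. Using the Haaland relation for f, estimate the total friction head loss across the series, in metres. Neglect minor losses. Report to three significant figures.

Pipe 1: V = 1.896 m/s, Re = 1.56×10^5, ε/D = 0.00236, f = 0.02544, h_1 = f(L/D)V²/2g = 90.08 m
Pipe 2: V = 0.1892 m/s, Re = 4.94×10^4, ε/D = 5.19×10^-4, f = 0.02236, h_2 = f(L/D)V²/2g = 0.1882 m
Series → Q common, losses add: H = Σh = 90.26 m

H ≈ 90.3 m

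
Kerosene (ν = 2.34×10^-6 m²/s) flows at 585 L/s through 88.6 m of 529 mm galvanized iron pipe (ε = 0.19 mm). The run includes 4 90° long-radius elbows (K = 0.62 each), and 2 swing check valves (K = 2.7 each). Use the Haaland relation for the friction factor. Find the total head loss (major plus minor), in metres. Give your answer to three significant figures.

V = 4Q/(πD²) = 2.662 m/s; V²/2g = 0.3611 m
Re = 6.02×10^5, ε/D = 3.59×10^-4 → f = 0.01645 (Haaland)
Major: h_f = f(L/D)·V²/2g = 0.01645·167.5·0.3611 = 0.9948 m
Minor: ΣK = 7.88; h_m = ΣK·V²/2g = 2.845 m
Total H_L = 0.9948 + 2.845 = 3.840 m

H_L ≈ 3.84 m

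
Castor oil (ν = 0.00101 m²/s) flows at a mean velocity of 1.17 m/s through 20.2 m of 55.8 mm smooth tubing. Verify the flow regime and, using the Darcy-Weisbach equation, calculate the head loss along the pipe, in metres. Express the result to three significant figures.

Re = VD/ν = 1.17·0.05580/0.00101 = 64.6 → laminar (Re < 2300)
f = 64/Re = 0.9901
h_f = f(L/D)V²/(2g) = 0.9901·(20.2/0.05580)·1.17²/(2·9.81) = 25.01 m

h_f ≈ 25.0 m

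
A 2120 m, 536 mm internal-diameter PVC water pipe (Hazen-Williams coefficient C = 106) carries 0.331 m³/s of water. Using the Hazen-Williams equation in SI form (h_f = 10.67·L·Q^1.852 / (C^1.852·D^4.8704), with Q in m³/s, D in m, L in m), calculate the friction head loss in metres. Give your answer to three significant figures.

h_f = 10.67·2120·0.331^1.852 / (106^1.852·0.536^4.8704) = 10.80 m

h_f ≈ 10.8 m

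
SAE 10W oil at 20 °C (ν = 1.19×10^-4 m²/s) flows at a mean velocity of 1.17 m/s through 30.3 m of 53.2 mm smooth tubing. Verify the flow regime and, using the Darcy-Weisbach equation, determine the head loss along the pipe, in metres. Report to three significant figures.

h_f ≈ 4.86 m

Re = VD/ν = 1.17·0.05320/1.19×10^-4 = 523 → laminar (Re < 2300)
f = 64/Re = 0.1224
h_f = f(L/D)V²/(2g) = 0.1224·(30.3/0.05320)·1.17²/(2·9.81) = 4.862 m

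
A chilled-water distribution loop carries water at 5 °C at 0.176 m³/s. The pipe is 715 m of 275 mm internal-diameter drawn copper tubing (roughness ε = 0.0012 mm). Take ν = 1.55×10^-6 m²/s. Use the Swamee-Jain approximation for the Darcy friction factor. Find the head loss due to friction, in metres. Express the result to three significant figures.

h_f ≈ 15.2 m

V = 4Q/(πD²) = 4·0.176/(π·0.275²) = 2.963 m/s
Re = VD/ν = 2.963·0.275/1.55×10^-6 = 5.26×10^5 → turbulent
ε/D = 0.0012/275 = 4.36×10^-6
Swamee-Jain: f = 0.01305
h_f = f(L/D)V²/(2g) = 0.01305·(715/0.275)·2.963²/(2·9.81) = 15.18 m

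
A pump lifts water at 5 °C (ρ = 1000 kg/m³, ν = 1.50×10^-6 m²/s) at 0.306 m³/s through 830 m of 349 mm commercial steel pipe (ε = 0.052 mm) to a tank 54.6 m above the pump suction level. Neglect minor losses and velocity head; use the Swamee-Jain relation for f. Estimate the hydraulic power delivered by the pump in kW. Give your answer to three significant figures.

V = 4Q/(πD²) = 3.199 m/s; Re = 7.44×10^5; ε/D = 1.49×10^-4; f = 0.01449
h_f = f(L/D)V²/2g = 17.97 m
Total head H = z + h_f = 54.6 + 17.97 = 72.57 m
P_hyd = ρgQH = 1000·9.81·0.306·72.57 = 217.8 kW

P_hyd ≈ 218 kW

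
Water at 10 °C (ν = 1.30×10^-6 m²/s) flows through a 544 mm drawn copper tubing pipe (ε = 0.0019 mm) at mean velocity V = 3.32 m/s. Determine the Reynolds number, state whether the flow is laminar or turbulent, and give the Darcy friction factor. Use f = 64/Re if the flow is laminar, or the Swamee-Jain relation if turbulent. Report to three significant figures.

Re ≈ 1.39×10^6; turbulent; f ≈ 0.0111

Re = VD/ν = 3.320·0.544/1.30×10^-6 = 1.39×10^6
Re > 4000 → turbulent; ε/D = 3.49×10^-6
Swamee-Jain: f = 0.01110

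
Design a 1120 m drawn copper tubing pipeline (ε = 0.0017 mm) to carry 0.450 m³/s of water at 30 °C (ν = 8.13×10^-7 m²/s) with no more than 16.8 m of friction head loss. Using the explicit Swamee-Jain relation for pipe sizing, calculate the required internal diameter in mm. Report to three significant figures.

D ≈ 416 mm

Swamee-Jain (Type III): D = 0.66·[ε^1.25·(LQ²/(gh_f))^4.75 + ν·Q^9.4·(L/(gh_f))^5.2]^0.04
LQ²/(gh_f) = 1.376; L/(gh_f) = 6.796
Term 1 = ε^1.25·(…)^4.75 = 2.80×10^-7; Term 2 = ν·Q^9.4·(…)^5.2 = 9.50×10^-6
D = 0.66·(2.80×10^-7 + 9.50×10^-6)^0.04 = 0.4161 m = 416 mm
Check: V = 3.31 m/s, Re = 1.69×10^6, f = 0.01079, h_f = 16.2 m ≈ 16.8 m ✓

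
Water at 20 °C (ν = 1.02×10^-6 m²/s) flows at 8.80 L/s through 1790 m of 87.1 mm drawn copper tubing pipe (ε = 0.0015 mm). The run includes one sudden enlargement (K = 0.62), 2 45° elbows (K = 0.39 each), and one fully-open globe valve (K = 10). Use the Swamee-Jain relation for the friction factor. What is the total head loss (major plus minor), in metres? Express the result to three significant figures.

H_L ≈ 40.4 m

V = 4Q/(πD²) = 1.477 m/s; V²/2g = 0.1112 m
Re = 1.26×10^5, ε/D = 1.72×10^-5 → f = 0.01715 (Swamee-Jain)
Major: h_f = f(L/D)·V²/2g = 0.01715·20551·0.1112 = 39.18 m
Minor: ΣK = 11.4; h_m = ΣK·V²/2g = 1.267 m
Total H_L = 39.18 + 1.267 = 40.45 m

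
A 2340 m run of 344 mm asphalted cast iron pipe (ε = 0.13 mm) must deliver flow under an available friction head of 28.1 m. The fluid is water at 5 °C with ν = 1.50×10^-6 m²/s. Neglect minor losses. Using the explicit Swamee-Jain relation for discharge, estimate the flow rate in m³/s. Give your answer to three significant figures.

Swamee-Jain (Type II): Q = -0.965·√(gD⁵h_f/L)·ln[ε/(3.7D) + √(3.17ν²L/(gD³h_f))]
√(gD⁵h_f/L) = √(9.81·0.344⁵·28.1/2340) = 0.02382
ε/(3.7D) = 1.02×10^-4; √(3.17ν²L/(gD³h_f)) = 3.86×10^-5
Q = -0.965·0.02382·ln(1.407×10^-4) = 0.2039 m³/s
Check: V = 2.19 m/s, Re = 5.03×10^5, f = 0.01695, h_f = 28.3 m ≈ 28.1 m ✓

Q ≈ 0.204 m³/s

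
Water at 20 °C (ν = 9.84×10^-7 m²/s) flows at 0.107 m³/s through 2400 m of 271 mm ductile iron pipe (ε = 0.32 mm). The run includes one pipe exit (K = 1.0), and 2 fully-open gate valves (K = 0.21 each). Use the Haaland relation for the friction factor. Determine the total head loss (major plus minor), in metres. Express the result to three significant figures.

V = 4Q/(πD²) = 1.855 m/s; V²/2g = 0.1754 m
Re = 5.11×10^5, ε/D = 0.00118 → f = 0.02095 (Haaland)
Major: h_f = f(L/D)·V²/2g = 0.02095·8856·0.1754 = 32.54 m
Minor: ΣK = 1.42; h_m = ΣK·V²/2g = 0.2491 m
Total H_L = 32.54 + 0.2491 = 32.79 m

H_L ≈ 32.8 m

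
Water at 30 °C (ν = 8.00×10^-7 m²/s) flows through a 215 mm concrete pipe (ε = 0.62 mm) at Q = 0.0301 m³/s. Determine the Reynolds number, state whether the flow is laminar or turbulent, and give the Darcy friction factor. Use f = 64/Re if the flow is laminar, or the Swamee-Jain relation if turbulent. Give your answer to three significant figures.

Re ≈ 2.23×10^5; turbulent; f ≈ 0.0267

V = 4Q/(πD²) = 0.8291 m/s
Re = VD/ν = 0.8291·0.215/8.00×10^-7 = 2.23×10^5
Re > 4000 → turbulent; ε/D = 0.00288
Swamee-Jain: f = 0.02667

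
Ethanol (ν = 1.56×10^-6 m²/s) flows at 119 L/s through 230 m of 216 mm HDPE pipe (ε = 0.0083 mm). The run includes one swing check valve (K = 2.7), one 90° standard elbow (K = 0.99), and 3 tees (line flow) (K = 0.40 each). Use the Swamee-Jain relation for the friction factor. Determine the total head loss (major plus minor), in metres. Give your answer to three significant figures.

H_L ≈ 10.6 m

V = 4Q/(πD²) = 3.248 m/s; V²/2g = 0.5375 m
Re = 4.50×10^5, ε/D = 3.84×10^-5 → f = 0.01389 (Swamee-Jain)
Major: h_f = f(L/D)·V²/2g = 0.01389·1065·0.5375 = 7.953 m
Minor: ΣK = 4.89; h_m = ΣK·V²/2g = 2.629 m
Total H_L = 7.953 + 2.629 = 10.58 m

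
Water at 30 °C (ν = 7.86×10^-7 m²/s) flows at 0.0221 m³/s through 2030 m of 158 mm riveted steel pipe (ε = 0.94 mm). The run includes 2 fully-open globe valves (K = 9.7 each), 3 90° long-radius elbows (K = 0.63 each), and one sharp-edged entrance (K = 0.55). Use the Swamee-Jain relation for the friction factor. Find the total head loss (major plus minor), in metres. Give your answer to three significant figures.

V = 4Q/(πD²) = 1.127 m/s; V²/2g = 0.06476 m
Re = 2.27×10^5, ε/D = 0.00595 → f = 0.03256 (Swamee-Jain)
Major: h_f = f(L/D)·V²/2g = 0.03256·12848·0.06476 = 27.09 m
Minor: ΣK = 21.8; h_m = ΣK·V²/2g = 1.414 m
Total H_L = 27.09 + 1.414 = 28.51 m

H_L ≈ 28.5 m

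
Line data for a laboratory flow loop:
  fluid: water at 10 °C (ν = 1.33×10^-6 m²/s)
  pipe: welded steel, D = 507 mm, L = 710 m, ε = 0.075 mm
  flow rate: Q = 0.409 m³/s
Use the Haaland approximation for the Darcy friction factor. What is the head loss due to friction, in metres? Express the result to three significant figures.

V = 4Q/(πD²) = 4·0.409/(π·0.507²) = 2.026 m/s
Re = VD/ν = 2.026·0.507/1.33×10^-6 = 7.72×10^5 → turbulent
ε/D = 0.075/507 = 1.48×10^-4
Haaland: f = 0.01423
h_f = f(L/D)V²/(2g) = 0.01423·(710/0.507)·2.026²/(2·9.81) = 4.170 m

h_f ≈ 4.17 m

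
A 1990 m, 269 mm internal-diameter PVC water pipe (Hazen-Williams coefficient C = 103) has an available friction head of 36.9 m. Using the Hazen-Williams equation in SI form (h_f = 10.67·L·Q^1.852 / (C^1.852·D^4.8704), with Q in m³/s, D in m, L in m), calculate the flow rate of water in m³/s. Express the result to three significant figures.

Q ≈ 0.105 m³/s

Rearranging: Q = [h_f·C^1.852·D^4.8704 / (10.67·L)]^(1/1.852)
Q = [36.9·103^1.852·0.269^4.8704 / (10.67·1990)]^0.540 = 0.1054 m³/s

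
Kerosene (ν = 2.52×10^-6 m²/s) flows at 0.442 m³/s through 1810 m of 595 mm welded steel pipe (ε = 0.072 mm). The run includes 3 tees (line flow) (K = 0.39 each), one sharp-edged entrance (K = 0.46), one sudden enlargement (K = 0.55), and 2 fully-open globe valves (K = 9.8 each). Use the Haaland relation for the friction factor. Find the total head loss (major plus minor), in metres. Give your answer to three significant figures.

H_L ≈ 8.67 m

V = 4Q/(πD²) = 1.590 m/s; V²/2g = 0.1288 m
Re = 3.75×10^5, ε/D = 1.21×10^-4 → f = 0.01498 (Haaland)
Major: h_f = f(L/D)·V²/2g = 0.01498·3042·0.1288 = 5.869 m
Minor: ΣK = 21.8; h_m = ΣK·V²/2g = 2.805 m
Total H_L = 5.869 + 2.805 = 8.674 m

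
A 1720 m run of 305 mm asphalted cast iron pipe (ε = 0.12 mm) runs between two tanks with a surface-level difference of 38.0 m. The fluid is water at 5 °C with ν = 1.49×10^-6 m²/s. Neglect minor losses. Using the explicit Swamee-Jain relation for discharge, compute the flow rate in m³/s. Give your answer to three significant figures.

Swamee-Jain (Type II): Q = -0.965·√(gD⁵h_f/L)·ln[ε/(3.7D) + √(3.17ν²L/(gD³h_f))]
√(gD⁵h_f/L) = √(9.81·0.305⁵·38.0/1720) = 0.02392
ε/(3.7D) = 1.06×10^-4; √(3.17ν²L/(gD³h_f)) = 3.38×10^-5
Q = -0.965·0.02392·ln(1.402×10^-4) = 0.2048 m³/s
Check: V = 2.80 m/s, Re = 5.74×10^5, f = 0.01694, h_f = 38.3 m ≈ 38.0 m ✓

Q ≈ 0.205 m³/s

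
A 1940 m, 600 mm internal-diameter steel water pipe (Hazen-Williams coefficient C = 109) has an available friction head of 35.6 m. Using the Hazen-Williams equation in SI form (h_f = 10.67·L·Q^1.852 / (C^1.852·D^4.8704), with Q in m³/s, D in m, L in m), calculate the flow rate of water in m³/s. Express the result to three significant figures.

Q ≈ 0.915 m³/s

Rearranging: Q = [h_f·C^1.852·D^4.8704 / (10.67·L)]^(1/1.852)
Q = [35.6·109^1.852·0.600^4.8704 / (10.67·1940)]^0.540 = 0.9147 m³/s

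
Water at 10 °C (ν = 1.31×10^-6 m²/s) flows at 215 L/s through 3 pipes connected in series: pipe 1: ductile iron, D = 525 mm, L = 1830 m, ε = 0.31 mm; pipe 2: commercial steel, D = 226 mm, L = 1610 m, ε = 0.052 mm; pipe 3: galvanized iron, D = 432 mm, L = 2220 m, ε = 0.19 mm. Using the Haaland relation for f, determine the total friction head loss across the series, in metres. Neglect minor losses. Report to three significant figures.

H ≈ 169 m

Pipe 1: V = 0.9932 m/s, Re = 3.98×10^5, ε/D = 5.90×10^-4, f = 0.01831, h_1 = f(L/D)V²/2g = 3.208 m
Pipe 2: V = 5.360 m/s, Re = 9.25×10^5, ε/D = 2.30×10^-4, f = 0.01498, h_2 = f(L/D)V²/2g = 156.2 m
Pipe 3: V = 1.467 m/s, Re = 4.84×10^5, ε/D = 4.40×10^-4, f = 0.01721, h_3 = f(L/D)V²/2g = 9.699 m
Series → Q common, losses add: H = Σh = 169.1 m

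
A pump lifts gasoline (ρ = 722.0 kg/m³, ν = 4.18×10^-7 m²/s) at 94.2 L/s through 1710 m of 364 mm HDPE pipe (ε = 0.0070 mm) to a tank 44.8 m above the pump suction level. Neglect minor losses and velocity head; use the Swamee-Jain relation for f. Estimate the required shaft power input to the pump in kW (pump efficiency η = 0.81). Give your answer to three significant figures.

P_shaft ≈ 38.9 kW

V = 4Q/(πD²) = 0.9052 m/s; Re = 7.88×10^5; ε/D = 1.92×10^-5; f = 0.01248
h_f = f(L/D)V²/2g = 2.450 m
Total head H = z + h_f = 44.8 + 2.450 = 47.25 m
P_hyd = ρgQH = 722.0·9.81·0.0942·47.25 = 31.52 kW
P_shaft = P_hyd/η = 31.52/0.81 = 38.92 kW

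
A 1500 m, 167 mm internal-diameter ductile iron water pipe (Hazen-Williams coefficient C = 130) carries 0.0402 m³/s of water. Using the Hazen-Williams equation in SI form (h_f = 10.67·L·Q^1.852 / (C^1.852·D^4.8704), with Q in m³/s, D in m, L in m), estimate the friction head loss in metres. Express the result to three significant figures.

h_f ≈ 30.9 m

h_f = 10.67·1500·0.0402^1.852 / (130^1.852·0.167^4.8704) = 30.90 m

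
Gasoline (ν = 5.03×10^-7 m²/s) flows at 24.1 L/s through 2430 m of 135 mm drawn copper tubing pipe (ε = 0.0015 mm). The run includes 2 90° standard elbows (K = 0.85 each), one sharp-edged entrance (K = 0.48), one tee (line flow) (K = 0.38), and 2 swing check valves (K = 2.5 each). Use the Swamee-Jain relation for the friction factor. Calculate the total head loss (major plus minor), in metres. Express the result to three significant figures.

V = 4Q/(πD²) = 1.684 m/s; V²/2g = 0.1445 m
Re = 4.52×10^5, ε/D = 1.11×10^-5 → f = 0.01350 (Swamee-Jain)
Major: h_f = f(L/D)·V²/2g = 0.01350·18000·0.1445 = 35.11 m
Minor: ΣK = 7.56; h_m = ΣK·V²/2g = 1.092 m
Total H_L = 35.11 + 1.092 = 36.20 m

H_L ≈ 36.2 m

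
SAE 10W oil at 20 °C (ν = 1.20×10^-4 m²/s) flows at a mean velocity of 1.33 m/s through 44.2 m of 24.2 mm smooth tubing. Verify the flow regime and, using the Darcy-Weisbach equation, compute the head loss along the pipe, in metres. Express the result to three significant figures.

Re = VD/ν = 1.33·0.02420/1.20×10^-4 = 268 → laminar (Re < 2300)
f = 64/Re = 0.2386
h_f = f(L/D)V²/(2g) = 0.2386·(44.2/0.02420)·1.33²/(2·9.81) = 39.29 m

h_f ≈ 39.3 m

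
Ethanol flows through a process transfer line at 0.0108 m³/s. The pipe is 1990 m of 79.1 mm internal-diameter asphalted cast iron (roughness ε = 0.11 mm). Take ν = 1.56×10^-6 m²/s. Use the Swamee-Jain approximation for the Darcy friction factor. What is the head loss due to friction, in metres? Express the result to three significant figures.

h_f ≈ 145 m

V = 4Q/(πD²) = 4·0.0108/(π·0.0791²) = 2.198 m/s
Re = VD/ν = 2.198·0.0791/1.56×10^-6 = 1.11×10^5 → turbulent
ε/D = 0.11/79.1 = 0.00139
Swamee-Jain: f = 0.02342
h_f = f(L/D)V²/(2g) = 0.02342·(1990/0.0791)·2.198²/(2·9.81) = 145.1 m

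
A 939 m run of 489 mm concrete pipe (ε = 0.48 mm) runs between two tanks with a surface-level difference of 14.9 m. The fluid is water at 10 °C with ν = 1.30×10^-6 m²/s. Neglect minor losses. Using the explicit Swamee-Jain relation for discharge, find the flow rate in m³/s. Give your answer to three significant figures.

Q ≈ 0.520 m³/s

Swamee-Jain (Type II): Q = -0.965·√(gD⁵h_f/L)·ln[ε/(3.7D) + √(3.17ν²L/(gD³h_f))]
√(gD⁵h_f/L) = √(9.81·0.489⁵·14.9/939) = 0.06597
ε/(3.7D) = 2.65×10^-4; √(3.17ν²L/(gD³h_f)) = 1.72×10^-5
Q = -0.965·0.06597·ln(2.825×10^-4) = 0.5203 m³/s
Check: V = 2.77 m/s, Re = 1.04×10^6, f = 0.01993, h_f = 15.0 m ≈ 14.9 m ✓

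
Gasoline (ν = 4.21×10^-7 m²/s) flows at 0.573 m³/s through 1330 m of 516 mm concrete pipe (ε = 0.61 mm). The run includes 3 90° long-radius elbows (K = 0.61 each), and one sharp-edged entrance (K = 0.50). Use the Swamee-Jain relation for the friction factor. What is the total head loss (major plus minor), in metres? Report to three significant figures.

V = 4Q/(πD²) = 2.740 m/s; V²/2g = 0.3827 m
Re = 3.36×10^6, ε/D = 0.00118 → f = 0.02058 (Swamee-Jain)
Major: h_f = f(L/D)·V²/2g = 0.02058·2578·0.3827 = 20.30 m
Minor: ΣK = 2.33; h_m = ΣK·V²/2g = 0.8916 m
Total H_L = 20.30 + 0.8916 = 21.19 m

H_L ≈ 21.2 m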